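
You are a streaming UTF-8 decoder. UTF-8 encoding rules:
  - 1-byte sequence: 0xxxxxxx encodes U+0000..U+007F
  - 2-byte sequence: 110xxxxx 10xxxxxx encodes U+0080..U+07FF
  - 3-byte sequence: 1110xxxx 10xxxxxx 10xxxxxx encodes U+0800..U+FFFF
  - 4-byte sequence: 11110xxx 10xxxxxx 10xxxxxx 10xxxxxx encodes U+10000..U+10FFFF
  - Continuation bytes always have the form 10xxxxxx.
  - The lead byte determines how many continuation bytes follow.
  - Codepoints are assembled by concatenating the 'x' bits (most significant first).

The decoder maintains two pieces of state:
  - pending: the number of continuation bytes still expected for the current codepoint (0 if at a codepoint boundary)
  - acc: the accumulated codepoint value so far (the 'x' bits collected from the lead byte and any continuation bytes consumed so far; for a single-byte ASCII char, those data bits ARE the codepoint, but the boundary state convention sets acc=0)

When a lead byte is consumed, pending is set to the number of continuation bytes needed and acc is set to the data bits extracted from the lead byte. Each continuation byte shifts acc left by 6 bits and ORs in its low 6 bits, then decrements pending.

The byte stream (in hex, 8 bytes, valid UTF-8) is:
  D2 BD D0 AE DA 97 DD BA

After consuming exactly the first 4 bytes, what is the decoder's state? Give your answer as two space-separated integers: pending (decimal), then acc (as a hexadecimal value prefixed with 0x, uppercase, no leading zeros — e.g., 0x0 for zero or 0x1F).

Byte[0]=D2: 2-byte lead. pending=1, acc=0x12
Byte[1]=BD: continuation. acc=(acc<<6)|0x3D=0x4BD, pending=0
Byte[2]=D0: 2-byte lead. pending=1, acc=0x10
Byte[3]=AE: continuation. acc=(acc<<6)|0x2E=0x42E, pending=0

Answer: 0 0x42E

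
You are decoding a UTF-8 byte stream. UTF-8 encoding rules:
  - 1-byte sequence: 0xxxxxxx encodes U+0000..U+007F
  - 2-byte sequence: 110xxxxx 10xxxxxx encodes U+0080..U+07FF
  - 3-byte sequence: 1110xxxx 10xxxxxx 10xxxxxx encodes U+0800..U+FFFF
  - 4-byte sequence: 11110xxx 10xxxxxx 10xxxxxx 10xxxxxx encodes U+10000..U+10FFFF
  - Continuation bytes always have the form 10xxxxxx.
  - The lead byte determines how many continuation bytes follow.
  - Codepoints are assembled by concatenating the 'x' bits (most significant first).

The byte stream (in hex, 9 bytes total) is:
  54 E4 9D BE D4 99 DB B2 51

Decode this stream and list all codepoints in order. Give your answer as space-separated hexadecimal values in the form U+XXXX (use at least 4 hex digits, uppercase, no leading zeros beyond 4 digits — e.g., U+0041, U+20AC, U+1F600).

Byte[0]=54: 1-byte ASCII. cp=U+0054
Byte[1]=E4: 3-byte lead, need 2 cont bytes. acc=0x4
Byte[2]=9D: continuation. acc=(acc<<6)|0x1D=0x11D
Byte[3]=BE: continuation. acc=(acc<<6)|0x3E=0x477E
Completed: cp=U+477E (starts at byte 1)
Byte[4]=D4: 2-byte lead, need 1 cont bytes. acc=0x14
Byte[5]=99: continuation. acc=(acc<<6)|0x19=0x519
Completed: cp=U+0519 (starts at byte 4)
Byte[6]=DB: 2-byte lead, need 1 cont bytes. acc=0x1B
Byte[7]=B2: continuation. acc=(acc<<6)|0x32=0x6F2
Completed: cp=U+06F2 (starts at byte 6)
Byte[8]=51: 1-byte ASCII. cp=U+0051

Answer: U+0054 U+477E U+0519 U+06F2 U+0051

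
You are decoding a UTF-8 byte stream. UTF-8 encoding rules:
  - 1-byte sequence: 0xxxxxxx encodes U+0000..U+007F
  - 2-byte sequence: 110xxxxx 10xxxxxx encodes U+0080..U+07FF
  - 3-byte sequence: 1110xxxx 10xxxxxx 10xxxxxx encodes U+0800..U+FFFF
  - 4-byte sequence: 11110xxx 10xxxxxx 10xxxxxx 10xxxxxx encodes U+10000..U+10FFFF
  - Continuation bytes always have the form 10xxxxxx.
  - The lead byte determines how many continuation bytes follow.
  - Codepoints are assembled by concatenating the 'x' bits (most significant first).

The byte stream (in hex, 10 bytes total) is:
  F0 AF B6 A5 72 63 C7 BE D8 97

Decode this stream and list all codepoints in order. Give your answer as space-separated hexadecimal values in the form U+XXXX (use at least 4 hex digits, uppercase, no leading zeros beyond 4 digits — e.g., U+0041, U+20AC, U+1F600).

Answer: U+2FDA5 U+0072 U+0063 U+01FE U+0617

Derivation:
Byte[0]=F0: 4-byte lead, need 3 cont bytes. acc=0x0
Byte[1]=AF: continuation. acc=(acc<<6)|0x2F=0x2F
Byte[2]=B6: continuation. acc=(acc<<6)|0x36=0xBF6
Byte[3]=A5: continuation. acc=(acc<<6)|0x25=0x2FDA5
Completed: cp=U+2FDA5 (starts at byte 0)
Byte[4]=72: 1-byte ASCII. cp=U+0072
Byte[5]=63: 1-byte ASCII. cp=U+0063
Byte[6]=C7: 2-byte lead, need 1 cont bytes. acc=0x7
Byte[7]=BE: continuation. acc=(acc<<6)|0x3E=0x1FE
Completed: cp=U+01FE (starts at byte 6)
Byte[8]=D8: 2-byte lead, need 1 cont bytes. acc=0x18
Byte[9]=97: continuation. acc=(acc<<6)|0x17=0x617
Completed: cp=U+0617 (starts at byte 8)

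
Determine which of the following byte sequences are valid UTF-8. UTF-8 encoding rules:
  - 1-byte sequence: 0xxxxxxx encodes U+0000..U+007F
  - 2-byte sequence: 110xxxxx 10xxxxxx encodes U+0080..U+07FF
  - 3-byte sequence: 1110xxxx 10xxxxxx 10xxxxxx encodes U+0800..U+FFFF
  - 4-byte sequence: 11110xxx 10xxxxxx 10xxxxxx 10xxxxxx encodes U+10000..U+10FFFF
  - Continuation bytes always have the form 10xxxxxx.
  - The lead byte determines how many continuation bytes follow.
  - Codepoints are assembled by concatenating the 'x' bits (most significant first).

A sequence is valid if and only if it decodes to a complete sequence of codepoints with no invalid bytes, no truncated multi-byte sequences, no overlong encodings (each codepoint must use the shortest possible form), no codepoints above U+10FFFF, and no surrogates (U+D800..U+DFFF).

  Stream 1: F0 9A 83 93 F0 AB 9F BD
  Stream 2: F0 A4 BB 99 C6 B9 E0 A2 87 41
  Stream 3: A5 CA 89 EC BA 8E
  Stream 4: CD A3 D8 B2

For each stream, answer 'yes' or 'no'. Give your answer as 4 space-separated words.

Stream 1: decodes cleanly. VALID
Stream 2: decodes cleanly. VALID
Stream 3: error at byte offset 0. INVALID
Stream 4: decodes cleanly. VALID

Answer: yes yes no yes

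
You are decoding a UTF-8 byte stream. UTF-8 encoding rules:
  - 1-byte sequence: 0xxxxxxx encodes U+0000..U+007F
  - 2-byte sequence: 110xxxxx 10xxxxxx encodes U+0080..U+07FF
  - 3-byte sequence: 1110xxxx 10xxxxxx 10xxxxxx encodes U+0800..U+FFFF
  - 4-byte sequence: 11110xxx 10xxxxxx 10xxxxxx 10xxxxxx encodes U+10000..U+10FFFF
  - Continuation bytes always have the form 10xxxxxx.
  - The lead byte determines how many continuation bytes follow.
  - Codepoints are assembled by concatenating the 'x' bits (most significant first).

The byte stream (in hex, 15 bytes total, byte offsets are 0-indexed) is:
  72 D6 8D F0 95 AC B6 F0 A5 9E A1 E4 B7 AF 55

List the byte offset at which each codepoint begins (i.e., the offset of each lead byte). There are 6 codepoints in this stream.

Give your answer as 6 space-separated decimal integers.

Answer: 0 1 3 7 11 14

Derivation:
Byte[0]=72: 1-byte ASCII. cp=U+0072
Byte[1]=D6: 2-byte lead, need 1 cont bytes. acc=0x16
Byte[2]=8D: continuation. acc=(acc<<6)|0x0D=0x58D
Completed: cp=U+058D (starts at byte 1)
Byte[3]=F0: 4-byte lead, need 3 cont bytes. acc=0x0
Byte[4]=95: continuation. acc=(acc<<6)|0x15=0x15
Byte[5]=AC: continuation. acc=(acc<<6)|0x2C=0x56C
Byte[6]=B6: continuation. acc=(acc<<6)|0x36=0x15B36
Completed: cp=U+15B36 (starts at byte 3)
Byte[7]=F0: 4-byte lead, need 3 cont bytes. acc=0x0
Byte[8]=A5: continuation. acc=(acc<<6)|0x25=0x25
Byte[9]=9E: continuation. acc=(acc<<6)|0x1E=0x95E
Byte[10]=A1: continuation. acc=(acc<<6)|0x21=0x257A1
Completed: cp=U+257A1 (starts at byte 7)
Byte[11]=E4: 3-byte lead, need 2 cont bytes. acc=0x4
Byte[12]=B7: continuation. acc=(acc<<6)|0x37=0x137
Byte[13]=AF: continuation. acc=(acc<<6)|0x2F=0x4DEF
Completed: cp=U+4DEF (starts at byte 11)
Byte[14]=55: 1-byte ASCII. cp=U+0055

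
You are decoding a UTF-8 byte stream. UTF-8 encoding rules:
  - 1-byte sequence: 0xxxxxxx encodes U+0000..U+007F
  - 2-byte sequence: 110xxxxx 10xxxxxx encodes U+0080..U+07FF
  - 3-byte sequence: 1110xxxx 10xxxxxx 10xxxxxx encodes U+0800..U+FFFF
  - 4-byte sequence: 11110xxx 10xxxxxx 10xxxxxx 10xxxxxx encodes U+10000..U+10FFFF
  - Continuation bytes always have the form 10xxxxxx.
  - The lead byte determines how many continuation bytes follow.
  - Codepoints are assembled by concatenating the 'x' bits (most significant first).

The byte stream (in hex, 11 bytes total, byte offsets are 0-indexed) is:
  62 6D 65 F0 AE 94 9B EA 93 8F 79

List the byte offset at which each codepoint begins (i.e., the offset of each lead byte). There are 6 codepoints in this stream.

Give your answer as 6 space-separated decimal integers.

Byte[0]=62: 1-byte ASCII. cp=U+0062
Byte[1]=6D: 1-byte ASCII. cp=U+006D
Byte[2]=65: 1-byte ASCII. cp=U+0065
Byte[3]=F0: 4-byte lead, need 3 cont bytes. acc=0x0
Byte[4]=AE: continuation. acc=(acc<<6)|0x2E=0x2E
Byte[5]=94: continuation. acc=(acc<<6)|0x14=0xB94
Byte[6]=9B: continuation. acc=(acc<<6)|0x1B=0x2E51B
Completed: cp=U+2E51B (starts at byte 3)
Byte[7]=EA: 3-byte lead, need 2 cont bytes. acc=0xA
Byte[8]=93: continuation. acc=(acc<<6)|0x13=0x293
Byte[9]=8F: continuation. acc=(acc<<6)|0x0F=0xA4CF
Completed: cp=U+A4CF (starts at byte 7)
Byte[10]=79: 1-byte ASCII. cp=U+0079

Answer: 0 1 2 3 7 10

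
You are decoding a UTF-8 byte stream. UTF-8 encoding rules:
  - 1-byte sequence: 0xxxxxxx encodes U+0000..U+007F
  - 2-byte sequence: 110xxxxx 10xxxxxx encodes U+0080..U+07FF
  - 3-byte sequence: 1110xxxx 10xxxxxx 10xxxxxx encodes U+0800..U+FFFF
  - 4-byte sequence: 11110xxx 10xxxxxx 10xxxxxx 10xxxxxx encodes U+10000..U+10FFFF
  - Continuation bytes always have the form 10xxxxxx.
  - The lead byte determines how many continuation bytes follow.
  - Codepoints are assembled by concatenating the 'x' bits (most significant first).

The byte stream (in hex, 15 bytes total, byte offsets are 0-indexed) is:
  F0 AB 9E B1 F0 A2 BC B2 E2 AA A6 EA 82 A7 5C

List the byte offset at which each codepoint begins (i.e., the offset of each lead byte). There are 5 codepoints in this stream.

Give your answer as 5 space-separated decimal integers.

Byte[0]=F0: 4-byte lead, need 3 cont bytes. acc=0x0
Byte[1]=AB: continuation. acc=(acc<<6)|0x2B=0x2B
Byte[2]=9E: continuation. acc=(acc<<6)|0x1E=0xADE
Byte[3]=B1: continuation. acc=(acc<<6)|0x31=0x2B7B1
Completed: cp=U+2B7B1 (starts at byte 0)
Byte[4]=F0: 4-byte lead, need 3 cont bytes. acc=0x0
Byte[5]=A2: continuation. acc=(acc<<6)|0x22=0x22
Byte[6]=BC: continuation. acc=(acc<<6)|0x3C=0x8BC
Byte[7]=B2: continuation. acc=(acc<<6)|0x32=0x22F32
Completed: cp=U+22F32 (starts at byte 4)
Byte[8]=E2: 3-byte lead, need 2 cont bytes. acc=0x2
Byte[9]=AA: continuation. acc=(acc<<6)|0x2A=0xAA
Byte[10]=A6: continuation. acc=(acc<<6)|0x26=0x2AA6
Completed: cp=U+2AA6 (starts at byte 8)
Byte[11]=EA: 3-byte lead, need 2 cont bytes. acc=0xA
Byte[12]=82: continuation. acc=(acc<<6)|0x02=0x282
Byte[13]=A7: continuation. acc=(acc<<6)|0x27=0xA0A7
Completed: cp=U+A0A7 (starts at byte 11)
Byte[14]=5C: 1-byte ASCII. cp=U+005C

Answer: 0 4 8 11 14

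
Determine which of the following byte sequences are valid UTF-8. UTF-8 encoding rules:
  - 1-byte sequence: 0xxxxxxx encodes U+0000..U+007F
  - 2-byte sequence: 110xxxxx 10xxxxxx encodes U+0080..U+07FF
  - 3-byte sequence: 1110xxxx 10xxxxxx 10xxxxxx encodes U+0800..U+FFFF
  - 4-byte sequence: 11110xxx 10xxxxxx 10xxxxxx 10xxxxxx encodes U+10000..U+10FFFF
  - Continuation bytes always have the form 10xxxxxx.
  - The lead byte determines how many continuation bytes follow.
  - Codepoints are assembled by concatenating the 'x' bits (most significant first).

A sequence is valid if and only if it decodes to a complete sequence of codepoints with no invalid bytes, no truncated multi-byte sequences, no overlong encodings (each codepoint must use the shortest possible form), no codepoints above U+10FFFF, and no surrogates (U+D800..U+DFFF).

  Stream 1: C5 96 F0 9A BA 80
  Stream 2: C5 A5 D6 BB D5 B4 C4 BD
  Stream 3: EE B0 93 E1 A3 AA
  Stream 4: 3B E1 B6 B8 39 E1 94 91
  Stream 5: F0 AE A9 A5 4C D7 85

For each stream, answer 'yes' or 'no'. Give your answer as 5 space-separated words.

Stream 1: decodes cleanly. VALID
Stream 2: decodes cleanly. VALID
Stream 3: decodes cleanly. VALID
Stream 4: decodes cleanly. VALID
Stream 5: decodes cleanly. VALID

Answer: yes yes yes yes yes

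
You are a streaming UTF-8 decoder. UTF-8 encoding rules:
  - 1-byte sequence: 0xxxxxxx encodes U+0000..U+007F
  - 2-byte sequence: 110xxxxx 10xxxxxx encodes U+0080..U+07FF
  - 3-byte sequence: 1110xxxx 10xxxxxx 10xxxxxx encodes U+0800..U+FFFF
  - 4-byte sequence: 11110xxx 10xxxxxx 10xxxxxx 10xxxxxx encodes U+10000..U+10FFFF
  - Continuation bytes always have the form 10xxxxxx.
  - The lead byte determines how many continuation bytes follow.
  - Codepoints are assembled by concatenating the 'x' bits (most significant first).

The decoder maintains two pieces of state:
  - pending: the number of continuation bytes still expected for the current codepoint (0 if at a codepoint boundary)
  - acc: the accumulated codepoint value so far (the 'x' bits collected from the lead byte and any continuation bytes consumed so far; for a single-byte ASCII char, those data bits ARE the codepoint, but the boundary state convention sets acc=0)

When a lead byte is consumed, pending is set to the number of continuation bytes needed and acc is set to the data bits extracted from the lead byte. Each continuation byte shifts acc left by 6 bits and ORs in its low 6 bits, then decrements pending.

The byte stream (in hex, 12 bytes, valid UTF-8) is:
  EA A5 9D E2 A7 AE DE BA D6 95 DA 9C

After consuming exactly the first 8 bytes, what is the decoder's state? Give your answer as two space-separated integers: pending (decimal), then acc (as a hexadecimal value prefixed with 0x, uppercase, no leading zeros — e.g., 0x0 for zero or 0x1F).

Answer: 0 0x7BA

Derivation:
Byte[0]=EA: 3-byte lead. pending=2, acc=0xA
Byte[1]=A5: continuation. acc=(acc<<6)|0x25=0x2A5, pending=1
Byte[2]=9D: continuation. acc=(acc<<6)|0x1D=0xA95D, pending=0
Byte[3]=E2: 3-byte lead. pending=2, acc=0x2
Byte[4]=A7: continuation. acc=(acc<<6)|0x27=0xA7, pending=1
Byte[5]=AE: continuation. acc=(acc<<6)|0x2E=0x29EE, pending=0
Byte[6]=DE: 2-byte lead. pending=1, acc=0x1E
Byte[7]=BA: continuation. acc=(acc<<6)|0x3A=0x7BA, pending=0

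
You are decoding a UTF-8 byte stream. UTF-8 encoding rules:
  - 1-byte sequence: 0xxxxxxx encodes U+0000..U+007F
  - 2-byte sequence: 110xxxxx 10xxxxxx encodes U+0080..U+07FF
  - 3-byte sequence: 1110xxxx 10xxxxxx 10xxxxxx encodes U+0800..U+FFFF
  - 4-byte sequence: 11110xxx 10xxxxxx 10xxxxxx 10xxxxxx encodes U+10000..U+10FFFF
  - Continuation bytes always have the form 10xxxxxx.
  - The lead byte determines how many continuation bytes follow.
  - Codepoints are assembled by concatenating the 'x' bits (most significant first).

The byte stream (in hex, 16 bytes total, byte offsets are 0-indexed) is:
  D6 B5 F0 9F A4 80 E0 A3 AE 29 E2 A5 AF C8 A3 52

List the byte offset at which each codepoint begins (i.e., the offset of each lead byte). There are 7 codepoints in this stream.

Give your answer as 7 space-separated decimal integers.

Answer: 0 2 6 9 10 13 15

Derivation:
Byte[0]=D6: 2-byte lead, need 1 cont bytes. acc=0x16
Byte[1]=B5: continuation. acc=(acc<<6)|0x35=0x5B5
Completed: cp=U+05B5 (starts at byte 0)
Byte[2]=F0: 4-byte lead, need 3 cont bytes. acc=0x0
Byte[3]=9F: continuation. acc=(acc<<6)|0x1F=0x1F
Byte[4]=A4: continuation. acc=(acc<<6)|0x24=0x7E4
Byte[5]=80: continuation. acc=(acc<<6)|0x00=0x1F900
Completed: cp=U+1F900 (starts at byte 2)
Byte[6]=E0: 3-byte lead, need 2 cont bytes. acc=0x0
Byte[7]=A3: continuation. acc=(acc<<6)|0x23=0x23
Byte[8]=AE: continuation. acc=(acc<<6)|0x2E=0x8EE
Completed: cp=U+08EE (starts at byte 6)
Byte[9]=29: 1-byte ASCII. cp=U+0029
Byte[10]=E2: 3-byte lead, need 2 cont bytes. acc=0x2
Byte[11]=A5: continuation. acc=(acc<<6)|0x25=0xA5
Byte[12]=AF: continuation. acc=(acc<<6)|0x2F=0x296F
Completed: cp=U+296F (starts at byte 10)
Byte[13]=C8: 2-byte lead, need 1 cont bytes. acc=0x8
Byte[14]=A3: continuation. acc=(acc<<6)|0x23=0x223
Completed: cp=U+0223 (starts at byte 13)
Byte[15]=52: 1-byte ASCII. cp=U+0052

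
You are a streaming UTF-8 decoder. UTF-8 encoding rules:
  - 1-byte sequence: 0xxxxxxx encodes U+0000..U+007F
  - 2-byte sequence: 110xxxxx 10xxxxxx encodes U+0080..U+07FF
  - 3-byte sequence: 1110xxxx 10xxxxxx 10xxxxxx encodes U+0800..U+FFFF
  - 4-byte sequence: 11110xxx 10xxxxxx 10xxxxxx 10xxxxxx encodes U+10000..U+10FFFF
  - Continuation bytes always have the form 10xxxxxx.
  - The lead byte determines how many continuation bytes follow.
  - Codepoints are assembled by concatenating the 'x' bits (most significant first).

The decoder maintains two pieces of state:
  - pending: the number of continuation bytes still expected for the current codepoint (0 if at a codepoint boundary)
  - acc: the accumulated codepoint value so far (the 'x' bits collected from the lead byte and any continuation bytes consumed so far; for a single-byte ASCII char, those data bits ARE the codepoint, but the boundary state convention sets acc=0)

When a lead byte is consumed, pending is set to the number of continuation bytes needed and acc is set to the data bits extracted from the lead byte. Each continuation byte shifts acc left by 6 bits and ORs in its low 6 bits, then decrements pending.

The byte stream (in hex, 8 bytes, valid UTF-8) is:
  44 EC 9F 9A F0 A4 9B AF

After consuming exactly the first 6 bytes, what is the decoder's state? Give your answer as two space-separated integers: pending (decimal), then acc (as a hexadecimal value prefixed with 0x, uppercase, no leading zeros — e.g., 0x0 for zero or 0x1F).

Answer: 2 0x24

Derivation:
Byte[0]=44: 1-byte. pending=0, acc=0x0
Byte[1]=EC: 3-byte lead. pending=2, acc=0xC
Byte[2]=9F: continuation. acc=(acc<<6)|0x1F=0x31F, pending=1
Byte[3]=9A: continuation. acc=(acc<<6)|0x1A=0xC7DA, pending=0
Byte[4]=F0: 4-byte lead. pending=3, acc=0x0
Byte[5]=A4: continuation. acc=(acc<<6)|0x24=0x24, pending=2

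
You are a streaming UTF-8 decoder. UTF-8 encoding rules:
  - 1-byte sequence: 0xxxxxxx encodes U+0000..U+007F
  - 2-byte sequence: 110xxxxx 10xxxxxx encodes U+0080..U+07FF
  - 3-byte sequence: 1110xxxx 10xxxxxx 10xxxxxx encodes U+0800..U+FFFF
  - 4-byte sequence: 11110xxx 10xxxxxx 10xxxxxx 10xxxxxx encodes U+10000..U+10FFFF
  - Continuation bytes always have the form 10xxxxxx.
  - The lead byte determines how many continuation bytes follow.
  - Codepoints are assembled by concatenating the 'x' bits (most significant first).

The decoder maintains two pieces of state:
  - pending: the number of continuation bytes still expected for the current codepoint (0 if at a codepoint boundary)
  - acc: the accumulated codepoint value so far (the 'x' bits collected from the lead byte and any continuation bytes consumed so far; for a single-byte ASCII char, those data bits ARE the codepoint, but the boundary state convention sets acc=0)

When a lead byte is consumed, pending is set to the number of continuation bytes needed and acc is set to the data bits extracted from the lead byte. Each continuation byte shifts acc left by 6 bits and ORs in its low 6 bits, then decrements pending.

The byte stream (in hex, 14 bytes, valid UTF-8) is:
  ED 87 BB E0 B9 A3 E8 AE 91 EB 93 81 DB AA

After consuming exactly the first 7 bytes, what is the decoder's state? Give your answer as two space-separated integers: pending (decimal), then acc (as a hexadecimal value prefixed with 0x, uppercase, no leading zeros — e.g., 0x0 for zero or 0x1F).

Byte[0]=ED: 3-byte lead. pending=2, acc=0xD
Byte[1]=87: continuation. acc=(acc<<6)|0x07=0x347, pending=1
Byte[2]=BB: continuation. acc=(acc<<6)|0x3B=0xD1FB, pending=0
Byte[3]=E0: 3-byte lead. pending=2, acc=0x0
Byte[4]=B9: continuation. acc=(acc<<6)|0x39=0x39, pending=1
Byte[5]=A3: continuation. acc=(acc<<6)|0x23=0xE63, pending=0
Byte[6]=E8: 3-byte lead. pending=2, acc=0x8

Answer: 2 0x8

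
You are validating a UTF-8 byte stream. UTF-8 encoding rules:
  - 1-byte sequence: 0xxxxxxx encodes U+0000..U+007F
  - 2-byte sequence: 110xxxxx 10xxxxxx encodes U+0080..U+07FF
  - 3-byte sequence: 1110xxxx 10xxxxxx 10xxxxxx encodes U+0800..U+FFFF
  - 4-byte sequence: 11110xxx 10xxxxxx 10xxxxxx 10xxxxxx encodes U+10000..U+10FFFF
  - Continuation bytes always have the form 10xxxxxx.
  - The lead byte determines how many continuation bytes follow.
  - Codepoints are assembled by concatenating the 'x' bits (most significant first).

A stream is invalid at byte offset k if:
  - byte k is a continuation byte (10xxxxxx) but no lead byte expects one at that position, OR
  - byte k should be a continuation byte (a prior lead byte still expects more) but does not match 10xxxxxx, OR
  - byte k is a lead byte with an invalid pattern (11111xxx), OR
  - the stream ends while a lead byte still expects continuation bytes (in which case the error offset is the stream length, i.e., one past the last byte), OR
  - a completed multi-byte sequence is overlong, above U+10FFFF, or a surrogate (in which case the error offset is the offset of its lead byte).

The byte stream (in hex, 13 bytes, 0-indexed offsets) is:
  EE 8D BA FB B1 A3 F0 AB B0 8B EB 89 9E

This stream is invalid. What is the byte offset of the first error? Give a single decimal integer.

Answer: 3

Derivation:
Byte[0]=EE: 3-byte lead, need 2 cont bytes. acc=0xE
Byte[1]=8D: continuation. acc=(acc<<6)|0x0D=0x38D
Byte[2]=BA: continuation. acc=(acc<<6)|0x3A=0xE37A
Completed: cp=U+E37A (starts at byte 0)
Byte[3]=FB: INVALID lead byte (not 0xxx/110x/1110/11110)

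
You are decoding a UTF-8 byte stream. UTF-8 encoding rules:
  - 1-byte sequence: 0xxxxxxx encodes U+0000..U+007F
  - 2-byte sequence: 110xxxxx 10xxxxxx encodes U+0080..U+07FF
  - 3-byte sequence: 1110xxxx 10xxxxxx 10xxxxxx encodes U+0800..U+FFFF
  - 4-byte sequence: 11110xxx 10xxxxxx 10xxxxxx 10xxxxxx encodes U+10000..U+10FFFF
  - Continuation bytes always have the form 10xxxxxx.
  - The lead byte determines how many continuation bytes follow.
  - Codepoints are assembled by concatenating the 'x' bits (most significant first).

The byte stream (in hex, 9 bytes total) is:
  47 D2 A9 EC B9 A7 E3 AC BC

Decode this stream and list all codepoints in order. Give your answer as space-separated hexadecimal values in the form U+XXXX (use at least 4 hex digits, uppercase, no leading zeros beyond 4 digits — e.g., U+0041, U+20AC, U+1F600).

Byte[0]=47: 1-byte ASCII. cp=U+0047
Byte[1]=D2: 2-byte lead, need 1 cont bytes. acc=0x12
Byte[2]=A9: continuation. acc=(acc<<6)|0x29=0x4A9
Completed: cp=U+04A9 (starts at byte 1)
Byte[3]=EC: 3-byte lead, need 2 cont bytes. acc=0xC
Byte[4]=B9: continuation. acc=(acc<<6)|0x39=0x339
Byte[5]=A7: continuation. acc=(acc<<6)|0x27=0xCE67
Completed: cp=U+CE67 (starts at byte 3)
Byte[6]=E3: 3-byte lead, need 2 cont bytes. acc=0x3
Byte[7]=AC: continuation. acc=(acc<<6)|0x2C=0xEC
Byte[8]=BC: continuation. acc=(acc<<6)|0x3C=0x3B3C
Completed: cp=U+3B3C (starts at byte 6)

Answer: U+0047 U+04A9 U+CE67 U+3B3C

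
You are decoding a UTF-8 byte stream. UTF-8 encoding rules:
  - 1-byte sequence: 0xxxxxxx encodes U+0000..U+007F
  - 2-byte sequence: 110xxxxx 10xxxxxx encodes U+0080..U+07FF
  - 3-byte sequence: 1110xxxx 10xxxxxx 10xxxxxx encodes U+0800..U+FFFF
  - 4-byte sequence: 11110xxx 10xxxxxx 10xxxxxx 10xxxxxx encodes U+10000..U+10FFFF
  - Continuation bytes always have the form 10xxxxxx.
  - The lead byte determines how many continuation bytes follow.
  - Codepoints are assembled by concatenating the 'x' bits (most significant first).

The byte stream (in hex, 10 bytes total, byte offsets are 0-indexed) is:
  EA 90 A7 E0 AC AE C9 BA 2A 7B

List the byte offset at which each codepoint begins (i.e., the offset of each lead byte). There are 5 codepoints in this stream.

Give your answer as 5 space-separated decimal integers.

Answer: 0 3 6 8 9

Derivation:
Byte[0]=EA: 3-byte lead, need 2 cont bytes. acc=0xA
Byte[1]=90: continuation. acc=(acc<<6)|0x10=0x290
Byte[2]=A7: continuation. acc=(acc<<6)|0x27=0xA427
Completed: cp=U+A427 (starts at byte 0)
Byte[3]=E0: 3-byte lead, need 2 cont bytes. acc=0x0
Byte[4]=AC: continuation. acc=(acc<<6)|0x2C=0x2C
Byte[5]=AE: continuation. acc=(acc<<6)|0x2E=0xB2E
Completed: cp=U+0B2E (starts at byte 3)
Byte[6]=C9: 2-byte lead, need 1 cont bytes. acc=0x9
Byte[7]=BA: continuation. acc=(acc<<6)|0x3A=0x27A
Completed: cp=U+027A (starts at byte 6)
Byte[8]=2A: 1-byte ASCII. cp=U+002A
Byte[9]=7B: 1-byte ASCII. cp=U+007B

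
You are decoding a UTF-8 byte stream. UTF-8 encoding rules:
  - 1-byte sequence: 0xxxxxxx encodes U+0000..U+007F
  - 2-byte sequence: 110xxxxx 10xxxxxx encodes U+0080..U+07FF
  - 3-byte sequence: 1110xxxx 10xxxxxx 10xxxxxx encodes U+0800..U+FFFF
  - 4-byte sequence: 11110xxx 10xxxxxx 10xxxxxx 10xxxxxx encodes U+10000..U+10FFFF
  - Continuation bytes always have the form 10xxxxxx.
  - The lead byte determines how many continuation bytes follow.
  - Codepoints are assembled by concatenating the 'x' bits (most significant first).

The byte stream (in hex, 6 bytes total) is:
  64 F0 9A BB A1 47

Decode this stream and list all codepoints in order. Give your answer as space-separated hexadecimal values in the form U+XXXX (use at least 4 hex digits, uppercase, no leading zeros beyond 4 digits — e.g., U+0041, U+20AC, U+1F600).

Answer: U+0064 U+1AEE1 U+0047

Derivation:
Byte[0]=64: 1-byte ASCII. cp=U+0064
Byte[1]=F0: 4-byte lead, need 3 cont bytes. acc=0x0
Byte[2]=9A: continuation. acc=(acc<<6)|0x1A=0x1A
Byte[3]=BB: continuation. acc=(acc<<6)|0x3B=0x6BB
Byte[4]=A1: continuation. acc=(acc<<6)|0x21=0x1AEE1
Completed: cp=U+1AEE1 (starts at byte 1)
Byte[5]=47: 1-byte ASCII. cp=U+0047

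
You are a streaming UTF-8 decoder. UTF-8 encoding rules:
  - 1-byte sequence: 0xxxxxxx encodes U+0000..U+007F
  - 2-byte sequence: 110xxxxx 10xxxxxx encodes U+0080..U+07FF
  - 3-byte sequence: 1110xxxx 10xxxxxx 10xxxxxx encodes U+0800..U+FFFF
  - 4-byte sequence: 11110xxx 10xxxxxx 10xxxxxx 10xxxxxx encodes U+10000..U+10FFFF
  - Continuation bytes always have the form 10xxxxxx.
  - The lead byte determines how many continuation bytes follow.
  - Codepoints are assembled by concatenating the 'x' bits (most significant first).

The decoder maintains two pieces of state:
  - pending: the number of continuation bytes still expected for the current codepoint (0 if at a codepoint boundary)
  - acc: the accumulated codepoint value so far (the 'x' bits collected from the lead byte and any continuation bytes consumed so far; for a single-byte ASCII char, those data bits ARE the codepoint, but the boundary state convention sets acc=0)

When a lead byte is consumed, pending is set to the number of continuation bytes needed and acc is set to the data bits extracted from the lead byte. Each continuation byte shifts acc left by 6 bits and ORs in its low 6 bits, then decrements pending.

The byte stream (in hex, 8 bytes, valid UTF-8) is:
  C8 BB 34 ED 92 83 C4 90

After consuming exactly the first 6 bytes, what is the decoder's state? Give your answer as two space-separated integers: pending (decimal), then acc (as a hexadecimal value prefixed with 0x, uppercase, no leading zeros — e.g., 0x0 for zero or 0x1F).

Answer: 0 0xD483

Derivation:
Byte[0]=C8: 2-byte lead. pending=1, acc=0x8
Byte[1]=BB: continuation. acc=(acc<<6)|0x3B=0x23B, pending=0
Byte[2]=34: 1-byte. pending=0, acc=0x0
Byte[3]=ED: 3-byte lead. pending=2, acc=0xD
Byte[4]=92: continuation. acc=(acc<<6)|0x12=0x352, pending=1
Byte[5]=83: continuation. acc=(acc<<6)|0x03=0xD483, pending=0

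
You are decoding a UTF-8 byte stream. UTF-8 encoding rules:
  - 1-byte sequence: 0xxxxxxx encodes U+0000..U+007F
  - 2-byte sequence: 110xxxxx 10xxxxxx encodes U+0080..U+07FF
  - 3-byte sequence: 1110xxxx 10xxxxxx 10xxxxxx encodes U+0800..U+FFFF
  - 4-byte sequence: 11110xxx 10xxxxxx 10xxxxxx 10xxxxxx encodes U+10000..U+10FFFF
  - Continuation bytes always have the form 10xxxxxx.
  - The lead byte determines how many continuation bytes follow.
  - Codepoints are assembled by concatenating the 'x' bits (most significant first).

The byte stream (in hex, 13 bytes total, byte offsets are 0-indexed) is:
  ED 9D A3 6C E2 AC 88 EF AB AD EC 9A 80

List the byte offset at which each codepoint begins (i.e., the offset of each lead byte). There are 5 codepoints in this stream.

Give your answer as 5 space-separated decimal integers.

Answer: 0 3 4 7 10

Derivation:
Byte[0]=ED: 3-byte lead, need 2 cont bytes. acc=0xD
Byte[1]=9D: continuation. acc=(acc<<6)|0x1D=0x35D
Byte[2]=A3: continuation. acc=(acc<<6)|0x23=0xD763
Completed: cp=U+D763 (starts at byte 0)
Byte[3]=6C: 1-byte ASCII. cp=U+006C
Byte[4]=E2: 3-byte lead, need 2 cont bytes. acc=0x2
Byte[5]=AC: continuation. acc=(acc<<6)|0x2C=0xAC
Byte[6]=88: continuation. acc=(acc<<6)|0x08=0x2B08
Completed: cp=U+2B08 (starts at byte 4)
Byte[7]=EF: 3-byte lead, need 2 cont bytes. acc=0xF
Byte[8]=AB: continuation. acc=(acc<<6)|0x2B=0x3EB
Byte[9]=AD: continuation. acc=(acc<<6)|0x2D=0xFAED
Completed: cp=U+FAED (starts at byte 7)
Byte[10]=EC: 3-byte lead, need 2 cont bytes. acc=0xC
Byte[11]=9A: continuation. acc=(acc<<6)|0x1A=0x31A
Byte[12]=80: continuation. acc=(acc<<6)|0x00=0xC680
Completed: cp=U+C680 (starts at byte 10)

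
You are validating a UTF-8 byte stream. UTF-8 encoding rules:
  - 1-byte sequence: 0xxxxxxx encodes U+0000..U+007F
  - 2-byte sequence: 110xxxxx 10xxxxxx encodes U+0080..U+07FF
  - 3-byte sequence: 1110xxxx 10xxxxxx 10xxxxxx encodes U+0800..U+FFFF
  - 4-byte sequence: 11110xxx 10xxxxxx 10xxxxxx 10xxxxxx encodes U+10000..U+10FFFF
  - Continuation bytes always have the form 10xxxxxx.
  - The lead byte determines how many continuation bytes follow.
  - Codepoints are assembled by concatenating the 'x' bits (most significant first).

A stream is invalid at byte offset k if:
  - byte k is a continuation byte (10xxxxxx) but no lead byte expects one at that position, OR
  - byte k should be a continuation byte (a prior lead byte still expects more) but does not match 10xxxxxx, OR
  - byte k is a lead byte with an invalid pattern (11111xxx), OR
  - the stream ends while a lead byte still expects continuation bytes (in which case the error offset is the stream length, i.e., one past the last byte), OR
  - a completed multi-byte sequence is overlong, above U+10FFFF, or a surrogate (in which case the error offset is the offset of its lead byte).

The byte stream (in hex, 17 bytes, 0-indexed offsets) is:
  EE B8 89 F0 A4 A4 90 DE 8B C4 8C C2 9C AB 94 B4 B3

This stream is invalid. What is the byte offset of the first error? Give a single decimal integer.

Answer: 13

Derivation:
Byte[0]=EE: 3-byte lead, need 2 cont bytes. acc=0xE
Byte[1]=B8: continuation. acc=(acc<<6)|0x38=0x3B8
Byte[2]=89: continuation. acc=(acc<<6)|0x09=0xEE09
Completed: cp=U+EE09 (starts at byte 0)
Byte[3]=F0: 4-byte lead, need 3 cont bytes. acc=0x0
Byte[4]=A4: continuation. acc=(acc<<6)|0x24=0x24
Byte[5]=A4: continuation. acc=(acc<<6)|0x24=0x924
Byte[6]=90: continuation. acc=(acc<<6)|0x10=0x24910
Completed: cp=U+24910 (starts at byte 3)
Byte[7]=DE: 2-byte lead, need 1 cont bytes. acc=0x1E
Byte[8]=8B: continuation. acc=(acc<<6)|0x0B=0x78B
Completed: cp=U+078B (starts at byte 7)
Byte[9]=C4: 2-byte lead, need 1 cont bytes. acc=0x4
Byte[10]=8C: continuation. acc=(acc<<6)|0x0C=0x10C
Completed: cp=U+010C (starts at byte 9)
Byte[11]=C2: 2-byte lead, need 1 cont bytes. acc=0x2
Byte[12]=9C: continuation. acc=(acc<<6)|0x1C=0x9C
Completed: cp=U+009C (starts at byte 11)
Byte[13]=AB: INVALID lead byte (not 0xxx/110x/1110/11110)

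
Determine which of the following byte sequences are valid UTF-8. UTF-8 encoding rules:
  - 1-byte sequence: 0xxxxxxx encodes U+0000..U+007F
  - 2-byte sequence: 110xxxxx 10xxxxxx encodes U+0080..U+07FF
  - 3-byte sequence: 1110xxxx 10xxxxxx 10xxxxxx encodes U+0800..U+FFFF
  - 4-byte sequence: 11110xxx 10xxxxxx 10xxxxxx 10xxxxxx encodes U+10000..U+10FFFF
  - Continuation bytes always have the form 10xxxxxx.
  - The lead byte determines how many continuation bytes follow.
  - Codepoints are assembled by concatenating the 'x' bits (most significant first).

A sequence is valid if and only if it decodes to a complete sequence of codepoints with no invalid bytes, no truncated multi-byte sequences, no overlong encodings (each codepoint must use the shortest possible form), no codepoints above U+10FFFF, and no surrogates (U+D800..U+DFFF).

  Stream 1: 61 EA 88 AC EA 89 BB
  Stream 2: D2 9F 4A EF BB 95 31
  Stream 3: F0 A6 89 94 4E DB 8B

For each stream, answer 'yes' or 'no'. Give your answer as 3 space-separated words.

Answer: yes yes yes

Derivation:
Stream 1: decodes cleanly. VALID
Stream 2: decodes cleanly. VALID
Stream 3: decodes cleanly. VALID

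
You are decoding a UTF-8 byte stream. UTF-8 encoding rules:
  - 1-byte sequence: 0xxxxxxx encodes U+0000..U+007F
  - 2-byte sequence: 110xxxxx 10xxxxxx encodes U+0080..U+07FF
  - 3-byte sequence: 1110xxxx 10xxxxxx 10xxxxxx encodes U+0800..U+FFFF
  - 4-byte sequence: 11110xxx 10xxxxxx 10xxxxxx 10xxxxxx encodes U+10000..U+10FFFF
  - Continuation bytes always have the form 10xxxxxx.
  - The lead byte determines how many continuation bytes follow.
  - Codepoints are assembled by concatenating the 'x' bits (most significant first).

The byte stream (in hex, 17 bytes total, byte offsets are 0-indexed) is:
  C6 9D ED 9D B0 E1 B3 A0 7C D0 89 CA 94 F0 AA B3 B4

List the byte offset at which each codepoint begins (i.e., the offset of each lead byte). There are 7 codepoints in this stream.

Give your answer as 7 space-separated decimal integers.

Answer: 0 2 5 8 9 11 13

Derivation:
Byte[0]=C6: 2-byte lead, need 1 cont bytes. acc=0x6
Byte[1]=9D: continuation. acc=(acc<<6)|0x1D=0x19D
Completed: cp=U+019D (starts at byte 0)
Byte[2]=ED: 3-byte lead, need 2 cont bytes. acc=0xD
Byte[3]=9D: continuation. acc=(acc<<6)|0x1D=0x35D
Byte[4]=B0: continuation. acc=(acc<<6)|0x30=0xD770
Completed: cp=U+D770 (starts at byte 2)
Byte[5]=E1: 3-byte lead, need 2 cont bytes. acc=0x1
Byte[6]=B3: continuation. acc=(acc<<6)|0x33=0x73
Byte[7]=A0: continuation. acc=(acc<<6)|0x20=0x1CE0
Completed: cp=U+1CE0 (starts at byte 5)
Byte[8]=7C: 1-byte ASCII. cp=U+007C
Byte[9]=D0: 2-byte lead, need 1 cont bytes. acc=0x10
Byte[10]=89: continuation. acc=(acc<<6)|0x09=0x409
Completed: cp=U+0409 (starts at byte 9)
Byte[11]=CA: 2-byte lead, need 1 cont bytes. acc=0xA
Byte[12]=94: continuation. acc=(acc<<6)|0x14=0x294
Completed: cp=U+0294 (starts at byte 11)
Byte[13]=F0: 4-byte lead, need 3 cont bytes. acc=0x0
Byte[14]=AA: continuation. acc=(acc<<6)|0x2A=0x2A
Byte[15]=B3: continuation. acc=(acc<<6)|0x33=0xAB3
Byte[16]=B4: continuation. acc=(acc<<6)|0x34=0x2ACF4
Completed: cp=U+2ACF4 (starts at byte 13)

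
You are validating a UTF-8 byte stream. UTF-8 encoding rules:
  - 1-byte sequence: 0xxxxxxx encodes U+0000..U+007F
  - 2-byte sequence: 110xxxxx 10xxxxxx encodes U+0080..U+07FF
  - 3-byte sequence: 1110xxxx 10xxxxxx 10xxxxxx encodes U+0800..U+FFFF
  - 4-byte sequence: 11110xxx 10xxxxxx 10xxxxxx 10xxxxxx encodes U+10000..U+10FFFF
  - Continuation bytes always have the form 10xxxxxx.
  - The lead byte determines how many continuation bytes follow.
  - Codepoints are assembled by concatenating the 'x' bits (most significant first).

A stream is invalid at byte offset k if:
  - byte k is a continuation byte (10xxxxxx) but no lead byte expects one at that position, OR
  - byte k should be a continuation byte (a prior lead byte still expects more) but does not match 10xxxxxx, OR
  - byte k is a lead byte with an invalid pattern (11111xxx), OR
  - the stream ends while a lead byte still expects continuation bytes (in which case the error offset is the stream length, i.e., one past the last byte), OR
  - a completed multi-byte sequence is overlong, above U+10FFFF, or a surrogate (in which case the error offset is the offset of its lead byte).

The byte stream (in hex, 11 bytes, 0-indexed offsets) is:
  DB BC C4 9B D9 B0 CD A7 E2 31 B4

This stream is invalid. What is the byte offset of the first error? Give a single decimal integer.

Byte[0]=DB: 2-byte lead, need 1 cont bytes. acc=0x1B
Byte[1]=BC: continuation. acc=(acc<<6)|0x3C=0x6FC
Completed: cp=U+06FC (starts at byte 0)
Byte[2]=C4: 2-byte lead, need 1 cont bytes. acc=0x4
Byte[3]=9B: continuation. acc=(acc<<6)|0x1B=0x11B
Completed: cp=U+011B (starts at byte 2)
Byte[4]=D9: 2-byte lead, need 1 cont bytes. acc=0x19
Byte[5]=B0: continuation. acc=(acc<<6)|0x30=0x670
Completed: cp=U+0670 (starts at byte 4)
Byte[6]=CD: 2-byte lead, need 1 cont bytes. acc=0xD
Byte[7]=A7: continuation. acc=(acc<<6)|0x27=0x367
Completed: cp=U+0367 (starts at byte 6)
Byte[8]=E2: 3-byte lead, need 2 cont bytes. acc=0x2
Byte[9]=31: expected 10xxxxxx continuation. INVALID

Answer: 9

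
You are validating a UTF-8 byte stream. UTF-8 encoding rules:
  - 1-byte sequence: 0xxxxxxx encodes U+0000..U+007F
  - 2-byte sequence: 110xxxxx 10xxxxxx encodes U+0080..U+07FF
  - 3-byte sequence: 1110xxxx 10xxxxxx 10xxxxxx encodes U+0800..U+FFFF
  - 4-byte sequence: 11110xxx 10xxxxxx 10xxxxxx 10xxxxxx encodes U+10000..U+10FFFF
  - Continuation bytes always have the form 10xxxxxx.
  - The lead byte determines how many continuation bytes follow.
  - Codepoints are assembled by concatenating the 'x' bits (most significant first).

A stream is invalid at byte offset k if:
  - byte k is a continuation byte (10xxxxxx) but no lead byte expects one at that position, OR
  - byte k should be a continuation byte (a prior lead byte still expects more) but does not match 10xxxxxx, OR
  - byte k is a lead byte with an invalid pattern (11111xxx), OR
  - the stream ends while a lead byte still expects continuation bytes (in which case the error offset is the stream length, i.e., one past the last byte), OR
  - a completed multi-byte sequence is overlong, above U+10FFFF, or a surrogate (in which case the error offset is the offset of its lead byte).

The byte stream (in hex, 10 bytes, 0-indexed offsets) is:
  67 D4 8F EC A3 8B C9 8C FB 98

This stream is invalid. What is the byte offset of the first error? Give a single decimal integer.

Byte[0]=67: 1-byte ASCII. cp=U+0067
Byte[1]=D4: 2-byte lead, need 1 cont bytes. acc=0x14
Byte[2]=8F: continuation. acc=(acc<<6)|0x0F=0x50F
Completed: cp=U+050F (starts at byte 1)
Byte[3]=EC: 3-byte lead, need 2 cont bytes. acc=0xC
Byte[4]=A3: continuation. acc=(acc<<6)|0x23=0x323
Byte[5]=8B: continuation. acc=(acc<<6)|0x0B=0xC8CB
Completed: cp=U+C8CB (starts at byte 3)
Byte[6]=C9: 2-byte lead, need 1 cont bytes. acc=0x9
Byte[7]=8C: continuation. acc=(acc<<6)|0x0C=0x24C
Completed: cp=U+024C (starts at byte 6)
Byte[8]=FB: INVALID lead byte (not 0xxx/110x/1110/11110)

Answer: 8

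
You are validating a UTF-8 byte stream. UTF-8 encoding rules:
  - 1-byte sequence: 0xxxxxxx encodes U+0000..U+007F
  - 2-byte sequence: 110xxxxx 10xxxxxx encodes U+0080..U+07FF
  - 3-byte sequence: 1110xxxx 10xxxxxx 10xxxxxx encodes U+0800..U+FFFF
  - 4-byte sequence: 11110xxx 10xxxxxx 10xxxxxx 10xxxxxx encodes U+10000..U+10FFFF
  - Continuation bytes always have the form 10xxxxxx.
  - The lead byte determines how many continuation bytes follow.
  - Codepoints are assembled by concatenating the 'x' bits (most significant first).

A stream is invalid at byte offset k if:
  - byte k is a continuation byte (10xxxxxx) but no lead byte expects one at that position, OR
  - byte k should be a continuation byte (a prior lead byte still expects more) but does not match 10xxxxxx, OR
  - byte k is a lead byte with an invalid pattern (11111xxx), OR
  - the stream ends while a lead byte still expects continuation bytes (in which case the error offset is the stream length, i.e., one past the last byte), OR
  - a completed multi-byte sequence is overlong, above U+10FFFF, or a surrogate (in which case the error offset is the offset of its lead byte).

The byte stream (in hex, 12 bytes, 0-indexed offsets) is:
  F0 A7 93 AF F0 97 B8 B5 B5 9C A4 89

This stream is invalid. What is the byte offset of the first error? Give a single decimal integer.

Answer: 8

Derivation:
Byte[0]=F0: 4-byte lead, need 3 cont bytes. acc=0x0
Byte[1]=A7: continuation. acc=(acc<<6)|0x27=0x27
Byte[2]=93: continuation. acc=(acc<<6)|0x13=0x9D3
Byte[3]=AF: continuation. acc=(acc<<6)|0x2F=0x274EF
Completed: cp=U+274EF (starts at byte 0)
Byte[4]=F0: 4-byte lead, need 3 cont bytes. acc=0x0
Byte[5]=97: continuation. acc=(acc<<6)|0x17=0x17
Byte[6]=B8: continuation. acc=(acc<<6)|0x38=0x5F8
Byte[7]=B5: continuation. acc=(acc<<6)|0x35=0x17E35
Completed: cp=U+17E35 (starts at byte 4)
Byte[8]=B5: INVALID lead byte (not 0xxx/110x/1110/11110)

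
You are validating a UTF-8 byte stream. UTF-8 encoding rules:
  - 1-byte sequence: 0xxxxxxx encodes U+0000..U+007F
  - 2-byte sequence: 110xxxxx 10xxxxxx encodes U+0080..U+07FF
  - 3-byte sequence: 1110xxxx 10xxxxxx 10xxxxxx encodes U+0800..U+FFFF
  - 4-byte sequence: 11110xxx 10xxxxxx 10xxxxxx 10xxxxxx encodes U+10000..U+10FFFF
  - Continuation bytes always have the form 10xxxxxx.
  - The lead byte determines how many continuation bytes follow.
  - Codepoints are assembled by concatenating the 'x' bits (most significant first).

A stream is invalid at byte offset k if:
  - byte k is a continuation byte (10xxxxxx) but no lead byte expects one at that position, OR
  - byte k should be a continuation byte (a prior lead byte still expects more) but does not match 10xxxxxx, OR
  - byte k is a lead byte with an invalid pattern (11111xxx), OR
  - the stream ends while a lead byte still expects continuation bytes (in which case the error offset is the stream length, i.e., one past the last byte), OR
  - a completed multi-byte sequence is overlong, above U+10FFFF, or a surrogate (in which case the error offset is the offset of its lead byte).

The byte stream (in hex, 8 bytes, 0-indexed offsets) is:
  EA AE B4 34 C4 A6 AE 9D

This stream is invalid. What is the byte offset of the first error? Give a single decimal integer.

Answer: 6

Derivation:
Byte[0]=EA: 3-byte lead, need 2 cont bytes. acc=0xA
Byte[1]=AE: continuation. acc=(acc<<6)|0x2E=0x2AE
Byte[2]=B4: continuation. acc=(acc<<6)|0x34=0xABB4
Completed: cp=U+ABB4 (starts at byte 0)
Byte[3]=34: 1-byte ASCII. cp=U+0034
Byte[4]=C4: 2-byte lead, need 1 cont bytes. acc=0x4
Byte[5]=A6: continuation. acc=(acc<<6)|0x26=0x126
Completed: cp=U+0126 (starts at byte 4)
Byte[6]=AE: INVALID lead byte (not 0xxx/110x/1110/11110)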